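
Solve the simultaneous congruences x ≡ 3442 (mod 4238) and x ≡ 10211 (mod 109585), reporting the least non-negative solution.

Write x = 3442 + 4238·k. Then 4238·k ≡ 10211 − 3442 ≡ 6769 (mod 109585).
Need 4238⁻¹ mod 109585. Extended Euclid on (109585, 4238):
109585 = 25×4238 + 3635
4238 = 1×3635 + 603
3635 = 6×603 + 17
603 = 35×17 + 8
17 = 2×8 + 1
8 = 8×1 + 0
Back-substitute:
1 = 17 − 2·8
1 = −2·603 + 71·17
1 = 71·3635 − 428·603
1 = −428·4238 + 499·3635
1 = 499·109585 − 12903·4238
4238⁻¹ ≡ 96682 (mod 109585), so k ≡ 96682·6769 ≡ 108423 (mod 109585).
x = 3442 + 4238·108423 = 459500116.

459500116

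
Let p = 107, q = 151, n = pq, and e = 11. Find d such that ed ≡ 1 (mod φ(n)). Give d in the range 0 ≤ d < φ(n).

2891

φ(n) = (p−1)(q−1) = 106·150 = 15900.
Need d with 11·d ≡ 1 (mod 15900). Apply the extended Euclidean algorithm:
15900 = 1445·11 + 5
11 = 2·5 + 1
5 = 5·1 + 0
Back-substitute:
1 = 11 − 2·5
1 = −2·15900 + 2891·11
So 11·2891 ≡ 1 (mod 15900), hence d = 2891.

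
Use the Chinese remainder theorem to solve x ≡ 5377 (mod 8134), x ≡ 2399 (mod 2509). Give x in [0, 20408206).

Write x = 5377 + 8134·k. Then 8134·k ≡ 2399 − 5377 ≡ 2040 (mod 2509).
Need 8134⁻¹ mod 2509. Extended Euclid on (2509, 607):
2509 = 4×607 + 81
607 = 7×81 + 40
81 = 2×40 + 1
40 = 40×1 + 0
Back-substitute:
1 = 81 − 2·40
1 = −2·607 + 15·81
1 = 15·2509 − 62·607
8134⁻¹ ≡ 2447 (mod 2509), so k ≡ 2447·2040 ≡ 1479 (mod 2509).
x = 5377 + 8134·1479 = 12035563.

12035563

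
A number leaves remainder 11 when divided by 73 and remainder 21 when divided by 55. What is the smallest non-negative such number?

1836

Write x = 11 + 73·k. Then 73·k ≡ 21 − 11 ≡ 10 (mod 55).
Need 73⁻¹ mod 55. Extended Euclid on (55, 18):
55 = 3*18 + 1
18 = 18*1 + 0
Back-substitute:
1 = 55 − 3·18
73⁻¹ ≡ 52 (mod 55), so k ≡ 52·10 ≡ 25 (mod 55).
x = 11 + 73·25 = 1836.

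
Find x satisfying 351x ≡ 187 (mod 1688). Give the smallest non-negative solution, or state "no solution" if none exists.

First find gcd(351, 1688):
1688 = 4·351 + 284
351 = 1·284 + 67
284 = 4·67 + 16
67 = 4·16 + 3
16 = 5·3 + 1
3 = 3·1 + 0
gcd = 1, so a unique solution mod 1688 exists.
Back-substitute for the Bézout coefficients:
1 = 16 − 5·3
1 = −5·67 + 21·16
1 = 21·284 − 89·67
1 = −89·351 + 110·284
1 = 110·1688 − 529·351
So 351·(-529) ≡ 1 (mod 1688), giving 351⁻¹ ≡ 1159.
x ≡ 351⁻¹·187 ≡ 1159·187 ≡ 669 (mod 1688).

669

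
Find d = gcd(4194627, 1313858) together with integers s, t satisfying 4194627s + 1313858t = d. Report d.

Euclidean algorithm:
4194627 = 3×1313858 + 253053
1313858 = 5×253053 + 48593
253053 = 5×48593 + 10088
48593 = 4×10088 + 8241
10088 = 1×8241 + 1847
8241 = 4×1847 + 853
1847 = 2×853 + 141
853 = 6×141 + 7
141 = 20×7 + 1
7 = 7×1 + 0
gcd(4194627, 1313858) = 1.
Working backward:
1 = 141 − 20·7
1 = −20·853 + 121·141
1 = 121·1847 − 262·853
1 = −262·8241 + 1169·1847
1 = 1169·10088 − 1431·8241
1 = −1431·48593 + 6893·10088
1 = 6893·253053 − 35896·48593
1 = −35896·1313858 + 186373·253053
1 = 186373·4194627 − 595015·1313858
So 1 = (186373)·4194627 + (-595015)·1313858.

1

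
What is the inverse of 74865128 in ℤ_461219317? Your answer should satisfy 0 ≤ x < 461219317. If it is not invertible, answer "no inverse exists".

Euclidean algorithm on 461219317, 74865128:
461219317 = 6·74865128 + 12028549
74865128 = 6·12028549 + 2693834
12028549 = 4·2693834 + 1253213
2693834 = 2·1253213 + 187408
1253213 = 6·187408 + 128765
187408 = 1·128765 + 58643
128765 = 2·58643 + 11479
58643 = 5·11479 + 1248
11479 = 9·1248 + 247
1248 = 5·247 + 13
247 = 19·13 + 0
Since gcd = 13 > 1, 74865128 is not a unit mod 461219317.

no inverse exists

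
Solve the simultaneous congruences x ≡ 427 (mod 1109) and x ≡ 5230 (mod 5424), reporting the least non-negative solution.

1214782

Write x = 427 + 1109·k. Then 1109·k ≡ 5230 − 427 ≡ 4803 (mod 5424).
Need 1109⁻¹ mod 5424. Extended Euclid on (5424, 1109):
5424 = 4×1109 + 988
1109 = 1×988 + 121
988 = 8×121 + 20
121 = 6×20 + 1
20 = 20×1 + 0
Back-substitute:
1 = 121 − 6·20
1 = −6·988 + 49·121
1 = 49·1109 − 55·988
1 = −55·5424 + 269·1109
1109⁻¹ ≡ 269 (mod 5424), so k ≡ 269·4803 ≡ 1095 (mod 5424).
x = 427 + 1109·1095 = 1214782.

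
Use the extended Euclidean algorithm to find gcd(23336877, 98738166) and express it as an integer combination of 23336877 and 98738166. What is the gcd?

3

Apply Euclid's algorithm to 98738166 and 23336877:
98738166 = 4·23336877 + 5390658
23336877 = 4·5390658 + 1774245
5390658 = 3·1774245 + 67923
1774245 = 26·67923 + 8247
67923 = 8·8247 + 1947
8247 = 4·1947 + 459
1947 = 4·459 + 111
459 = 4·111 + 15
111 = 7·15 + 6
15 = 2·6 + 3
6 = 2·3 + 0
gcd(23336877, 98738166) = 3.
Working backward:
3 = 15 − 2·6
3 = −2·111 + 15·15
3 = 15·459 − 62·111
3 = −62·1947 + 263·459
3 = 263·8247 − 1114·1947
3 = −1114·67923 + 9175·8247
3 = 9175·1774245 − 239664·67923
3 = −239664·5390658 + 728167·1774245
3 = 728167·23336877 − 3152332·5390658
3 = −3152332·98738166 + 13337495·23336877
So 3 = (-3152332)·98738166 + (13337495)·23336877.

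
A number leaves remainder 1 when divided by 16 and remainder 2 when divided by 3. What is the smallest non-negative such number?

Write x = 1 + 16·k. Then 16·k ≡ 2 − 1 ≡ 1 (mod 3).
Need 16⁻¹ mod 3. Extended Euclid on (3, 1):
3 = 3*1 + 0
16⁻¹ ≡ 1 (mod 3), so k ≡ 1·1 ≡ 1 (mod 3).
x = 1 + 16·1 = 17.

17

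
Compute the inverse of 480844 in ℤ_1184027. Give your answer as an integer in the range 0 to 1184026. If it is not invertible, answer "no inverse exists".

no inverse exists

Euclidean algorithm on 1184027, 480844:
1184027 = 2·480844 + 222339
480844 = 2·222339 + 36166
222339 = 6·36166 + 5343
36166 = 6·5343 + 4108
5343 = 1·4108 + 1235
4108 = 3·1235 + 403
1235 = 3·403 + 26
403 = 15·26 + 13
26 = 2·13 + 0
gcd(480844, 1184027) = 13 ≠ 1, so 480844 has no multiplicative inverse modulo 1184027.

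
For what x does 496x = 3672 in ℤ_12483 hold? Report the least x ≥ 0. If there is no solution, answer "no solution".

9873

First find gcd(496, 12483):
12483 = 25*496 + 83
496 = 5*83 + 81
83 = 1*81 + 2
81 = 40*2 + 1
2 = 2*1 + 0
gcd = 1, so a unique solution mod 12483 exists.
Back-substitute for the Bézout coefficients:
1 = 81 − 40·2
1 = −40·83 + 41·81
1 = 41·496 − 245·83
1 = −245·12483 + 6166·496
So 496·(6166) ≡ 1 (mod 12483), giving 496⁻¹ ≡ 6166.
x ≡ 496⁻¹·3672 ≡ 6166·3672 ≡ 9873 (mod 12483).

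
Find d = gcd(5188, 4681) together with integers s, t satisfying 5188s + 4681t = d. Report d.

Euclidean algorithm:
5188 = 1·4681 + 507
4681 = 9·507 + 118
507 = 4·118 + 35
118 = 3·35 + 13
35 = 2·13 + 9
13 = 1·9 + 4
9 = 2·4 + 1
4 = 4·1 + 0
gcd(5188, 4681) = 1.
Working backward:
1 = 9 − 2·4
1 = −2·13 + 3·9
1 = 3·35 − 8·13
1 = −8·118 + 27·35
1 = 27·507 − 116·118
1 = −116·4681 + 1071·507
1 = 1071·5188 − 1187·4681
So 1 = (1071)·5188 + (-1187)·4681.

1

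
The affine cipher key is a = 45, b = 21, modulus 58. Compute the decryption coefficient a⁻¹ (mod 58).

Extended Euclidean algorithm:
58 = 1×45 + 13
45 = 3×13 + 6
13 = 2×6 + 1
6 = 6×1 + 0
Since gcd(45, 58) = 1, back-substitute to write 1 as a combination:
1 = 13 − 2·6
1 = −2·45 + 7·13
1 = 7·58 − 9·45
Hence 45⁻¹ ≡ -9 ≡ 49 (mod 58).

49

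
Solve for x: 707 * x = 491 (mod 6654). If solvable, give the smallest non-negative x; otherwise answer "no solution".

2683

First find gcd(707, 6654):
6654 = 9×707 + 291
707 = 2×291 + 125
291 = 2×125 + 41
125 = 3×41 + 2
41 = 20×2 + 1
2 = 2×1 + 0
gcd = 1, so a unique solution mod 6654 exists.
Back-substitute for the Bézout coefficients:
1 = 41 − 20·2
1 = −20·125 + 61·41
1 = 61·291 − 142·125
1 = −142·707 + 345·291
1 = 345·6654 − 3247·707
So 707·(-3247) ≡ 1 (mod 6654), giving 707⁻¹ ≡ 3407.
x ≡ 707⁻¹·491 ≡ 3407·491 ≡ 2683 (mod 6654).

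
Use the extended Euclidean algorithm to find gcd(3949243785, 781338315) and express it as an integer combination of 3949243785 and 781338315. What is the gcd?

15

Repeated division:
3949243785 = 5·781338315 + 42552210
781338315 = 18·42552210 + 15398535
42552210 = 2·15398535 + 11755140
15398535 = 1·11755140 + 3643395
11755140 = 3·3643395 + 824955
3643395 = 4·824955 + 343575
824955 = 2·343575 + 137805
343575 = 2·137805 + 67965
137805 = 2·67965 + 1875
67965 = 36·1875 + 465
1875 = 4·465 + 15
465 = 31·15 + 0
gcd(3949243785, 781338315) = 15.
Back-substituting:
15 = 1875 − 4·465
15 = −4·67965 + 145·1875
15 = 145·137805 − 294·67965
15 = −294·343575 + 733·137805
15 = 733·824955 − 1760·343575
15 = −1760·3643395 + 7773·824955
15 = 7773·11755140 − 25079·3643395
15 = −25079·15398535 + 32852·11755140
15 = 32852·42552210 − 90783·15398535
15 = −90783·781338315 + 1666946·42552210
15 = 1666946·3949243785 − 8425513·781338315
So 15 = (1666946)·3949243785 + (-8425513)·781338315.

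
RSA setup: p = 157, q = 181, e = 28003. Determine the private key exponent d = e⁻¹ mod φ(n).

14587

φ(n) = (p−1)(q−1) = 156·180 = 28080.
Need d with 28003·d ≡ 1 (mod 28080). Apply the extended Euclidean algorithm:
28080 = 1·28003 + 77
28003 = 363·77 + 52
77 = 1·52 + 25
52 = 2·25 + 2
25 = 12·2 + 1
2 = 2·1 + 0
Back-substitute:
1 = 25 − 12·2
1 = −12·52 + 25·25
1 = 25·77 − 37·52
1 = −37·28003 + 13456·77
1 = 13456·28080 − 13493·28003
So 28003·(-13493) ≡ 1 (mod 28080), hence d ≡ -13493 ≡ 14587 (mod 28080).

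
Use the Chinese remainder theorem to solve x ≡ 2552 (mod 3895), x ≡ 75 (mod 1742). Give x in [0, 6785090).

3511947

Write x = 2552 + 3895·k. Then 3895·k ≡ 75 − 2552 ≡ 1007 (mod 1742).
Need 3895⁻¹ mod 1742. Extended Euclid on (1742, 411):
1742 = 4*411 + 98
411 = 4*98 + 19
98 = 5*19 + 3
19 = 6*3 + 1
3 = 3*1 + 0
Back-substitute:
1 = 19 − 6·3
1 = −6·98 + 31·19
1 = 31·411 − 130·98
1 = −130·1742 + 551·411
3895⁻¹ ≡ 551 (mod 1742), so k ≡ 551·1007 ≡ 901 (mod 1742).
x = 2552 + 3895·901 = 3511947.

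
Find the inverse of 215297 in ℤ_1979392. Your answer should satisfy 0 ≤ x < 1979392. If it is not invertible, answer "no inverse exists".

Extended Euclidean algorithm:
1979392 = 9·215297 + 41719
215297 = 5·41719 + 6702
41719 = 6·6702 + 1507
6702 = 4·1507 + 674
1507 = 2·674 + 159
674 = 4·159 + 38
159 = 4·38 + 7
38 = 5·7 + 3
7 = 2·3 + 1
3 = 3·1 + 0
gcd = 1, so the inverse exists. Back-substitute:
1 = 7 − 2·3
1 = −2·38 + 11·7
1 = 11·159 − 46·38
1 = −46·674 + 195·159
1 = 195·1507 − 436·674
1 = −436·6702 + 1939·1507
1 = 1939·41719 − 12070·6702
1 = −12070·215297 + 62289·41719
1 = 62289·1979392 − 572671·215297
So 215297·(-572671) ≡ 1 (mod 1979392), and -572671 ≡ 1406721 (mod 1979392).

1406721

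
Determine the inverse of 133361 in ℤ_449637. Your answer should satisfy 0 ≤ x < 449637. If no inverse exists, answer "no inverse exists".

13547

gcd(449637, 133361) by repeated division:
449637 = 3·133361 + 49554
133361 = 2·49554 + 34253
49554 = 1·34253 + 15301
34253 = 2·15301 + 3651
15301 = 4·3651 + 697
3651 = 5·697 + 166
697 = 4·166 + 33
166 = 5·33 + 1
33 = 33·1 + 0
Since gcd(133361, 449637) = 1, back-substitute to write 1 as a combination:
1 = 166 − 5·33
1 = −5·697 + 21·166
1 = 21·3651 − 110·697
1 = −110·15301 + 461·3651
1 = 461·34253 − 1032·15301
1 = −1032·49554 + 1493·34253
1 = 1493·133361 − 4018·49554
1 = −4018·449637 + 13547·133361
So 133361·13547 ≡ 1 (mod 449637).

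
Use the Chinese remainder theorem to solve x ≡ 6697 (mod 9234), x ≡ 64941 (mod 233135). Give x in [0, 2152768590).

532079011

Write x = 6697 + 9234·k. Then 9234·k ≡ 64941 − 6697 ≡ 58244 (mod 233135).
Need 9234⁻¹ mod 233135. Extended Euclid on (233135, 9234):
233135 = 25*9234 + 2285
9234 = 4*2285 + 94
2285 = 24*94 + 29
94 = 3*29 + 7
29 = 4*7 + 1
7 = 7*1 + 0
Back-substitute:
1 = 29 − 4·7
1 = −4·94 + 13·29
1 = 13·2285 − 316·94
1 = −316·9234 + 1277·2285
1 = 1277·233135 − 32241·9234
9234⁻¹ ≡ 200894 (mod 233135), so k ≡ 200894·58244 ≡ 57621 (mod 233135).
x = 6697 + 9234·57621 = 532079011.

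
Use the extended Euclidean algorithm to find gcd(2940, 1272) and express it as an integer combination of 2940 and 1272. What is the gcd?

Euclidean algorithm:
2940 = 2*1272 + 396
1272 = 3*396 + 84
396 = 4*84 + 60
84 = 1*60 + 24
60 = 2*24 + 12
24 = 2*12 + 0
gcd(2940, 1272) = 12.
Express as a combination:
12 = 60 − 2·24
12 = −2·84 + 3·60
12 = 3·396 − 14·84
12 = −14·1272 + 45·396
12 = 45·2940 − 104·1272
So 12 = (45)·2940 + (-104)·1272.

12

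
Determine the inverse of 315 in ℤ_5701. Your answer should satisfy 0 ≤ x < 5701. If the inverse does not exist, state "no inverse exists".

4597

Run Euclid on (5701, 315):
5701 = 18×315 + 31
315 = 10×31 + 5
31 = 6×5 + 1
5 = 5×1 + 0
Since gcd(315, 5701) = 1, back-substitute to write 1 as a combination:
1 = 31 − 6·5
1 = −6·315 + 61·31
1 = 61·5701 − 1104·315
Hence 315⁻¹ ≡ -1104 ≡ 4597 (mod 5701).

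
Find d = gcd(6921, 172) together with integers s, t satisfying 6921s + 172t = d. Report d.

Apply Euclid's algorithm to 6921 and 172:
6921 = 40*172 + 41
172 = 4*41 + 8
41 = 5*8 + 1
8 = 8*1 + 0
gcd(6921, 172) = 1.
Back-substituting:
1 = 41 − 5·8
1 = −5·172 + 21·41
1 = 21·6921 − 845·172
So 1 = (21)·6921 + (-845)·172.

1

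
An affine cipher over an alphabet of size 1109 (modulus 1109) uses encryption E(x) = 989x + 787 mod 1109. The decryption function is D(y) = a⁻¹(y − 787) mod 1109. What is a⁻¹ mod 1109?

Run Euclid on (1109, 989):
1109 = 1·989 + 120
989 = 8·120 + 29
120 = 4·29 + 4
29 = 7·4 + 1
4 = 4·1 + 0
gcd = 1, so the inverse exists. Back-substitute:
1 = 29 − 7·4
1 = −7·120 + 29·29
1 = 29·989 − 239·120
1 = −239·1109 + 268·989
So 989·268 ≡ 1 (mod 1109).

268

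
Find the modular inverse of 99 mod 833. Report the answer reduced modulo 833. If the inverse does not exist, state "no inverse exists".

589

Extended Euclidean algorithm:
833 = 8*99 + 41
99 = 2*41 + 17
41 = 2*17 + 7
17 = 2*7 + 3
7 = 2*3 + 1
3 = 3*1 + 0
Since gcd(99, 833) = 1, back-substitute to write 1 as a combination:
1 = 7 − 2·3
1 = −2·17 + 5·7
1 = 5·41 − 12·17
1 = −12·99 + 29·41
1 = 29·833 − 244·99
Thus 99·(-244) ≡ 1 (mod 833); reducing, -244 mod 833 = 589.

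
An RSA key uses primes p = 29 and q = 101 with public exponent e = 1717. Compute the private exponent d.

φ(n) = (p−1)(q−1) = 28·100 = 2800.
Need d with 1717·d ≡ 1 (mod 2800). Apply the extended Euclidean algorithm:
2800 = 1*1717 + 1083
1717 = 1*1083 + 634
1083 = 1*634 + 449
634 = 1*449 + 185
449 = 2*185 + 79
185 = 2*79 + 27
79 = 2*27 + 25
27 = 1*25 + 2
25 = 12*2 + 1
2 = 2*1 + 0
Back-substitute:
1 = 25 − 12·2
1 = −12·27 + 13·25
1 = 13·79 − 38·27
1 = −38·185 + 89·79
1 = 89·449 − 216·185
1 = −216·634 + 305·449
1 = 305·1083 − 521·634
1 = −521·1717 + 826·1083
1 = 826·2800 − 1347·1717
So 1717·(-1347) ≡ 1 (mod 2800), hence d ≡ -1347 ≡ 1453 (mod 2800).

1453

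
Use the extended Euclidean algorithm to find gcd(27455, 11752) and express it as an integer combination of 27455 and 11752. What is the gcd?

1

Euclidean algorithm:
27455 = 2*11752 + 3951
11752 = 2*3951 + 3850
3951 = 1*3850 + 101
3850 = 38*101 + 12
101 = 8*12 + 5
12 = 2*5 + 2
5 = 2*2 + 1
2 = 2*1 + 0
gcd(27455, 11752) = 1.
Working backward:
1 = 5 − 2·2
1 = −2·12 + 5·5
1 = 5·101 − 42·12
1 = −42·3850 + 1601·101
1 = 1601·3951 − 1643·3850
1 = −1643·11752 + 4887·3951
1 = 4887·27455 − 11417·11752
So 1 = (4887)·27455 + (-11417)·11752.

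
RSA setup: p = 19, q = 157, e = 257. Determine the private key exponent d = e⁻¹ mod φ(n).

φ(n) = (p−1)(q−1) = 18·156 = 2808.
Need d with 257·d ≡ 1 (mod 2808). Apply the extended Euclidean algorithm:
2808 = 10·257 + 238
257 = 1·238 + 19
238 = 12·19 + 10
19 = 1·10 + 9
10 = 1·9 + 1
9 = 9·1 + 0
Back-substitute:
1 = 10 − 9
1 = −19 + 2·10
1 = 2·238 − 25·19
1 = −25·257 + 27·238
1 = 27·2808 − 295·257
So 257·(-295) ≡ 1 (mod 2808), hence d ≡ -295 ≡ 2513 (mod 2808).

2513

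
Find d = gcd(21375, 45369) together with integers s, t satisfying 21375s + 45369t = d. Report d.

Apply Euclid's algorithm to 45369 and 21375:
45369 = 2·21375 + 2619
21375 = 8·2619 + 423
2619 = 6·423 + 81
423 = 5·81 + 18
81 = 4·18 + 9
18 = 2·9 + 0
gcd(21375, 45369) = 9.
Back-substituting:
9 = 81 − 4·18
9 = −4·423 + 21·81
9 = 21·2619 − 130·423
9 = −130·21375 + 1061·2619
9 = 1061·45369 − 2252·21375
So 9 = (1061)·45369 + (-2252)·21375.

9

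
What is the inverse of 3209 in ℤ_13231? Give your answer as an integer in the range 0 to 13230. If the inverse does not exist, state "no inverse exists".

Apply the Euclidean algorithm to 13231 and 3209:
13231 = 4×3209 + 395
3209 = 8×395 + 49
395 = 8×49 + 3
49 = 16×3 + 1
3 = 3×1 + 0
gcd = 1, so the inverse exists. Back-substitute:
1 = 49 − 16·3
1 = −16·395 + 129·49
1 = 129·3209 − 1048·395
1 = −1048·13231 + 4321·3209
So 3209·4321 ≡ 1 (mod 13231).

4321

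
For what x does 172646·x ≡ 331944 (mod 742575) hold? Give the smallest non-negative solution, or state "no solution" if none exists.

482289

First find gcd(172646, 742575):
742575 = 4*172646 + 51991
172646 = 3*51991 + 16673
51991 = 3*16673 + 1972
16673 = 8*1972 + 897
1972 = 2*897 + 178
897 = 5*178 + 7
178 = 25*7 + 3
7 = 2*3 + 1
3 = 3*1 + 0
gcd = 1, so a unique solution mod 742575 exists.
Back-substitute for the Bézout coefficients:
1 = 7 − 2·3
1 = −2·178 + 51·7
1 = 51·897 − 257·178
1 = −257·1972 + 565·897
1 = 565·16673 − 4777·1972
1 = −4777·51991 + 14896·16673
1 = 14896·172646 − 49465·51991
1 = −49465·742575 + 212756·172646
So 172646·(212756) ≡ 1 (mod 742575), giving 172646⁻¹ ≡ 212756.
x ≡ 172646⁻¹·331944 ≡ 212756·331944 ≡ 482289 (mod 742575).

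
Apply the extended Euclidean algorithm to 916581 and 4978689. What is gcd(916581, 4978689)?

3

Apply Euclid's algorithm to 4978689 and 916581:
4978689 = 5·916581 + 395784
916581 = 2·395784 + 125013
395784 = 3·125013 + 20745
125013 = 6·20745 + 543
20745 = 38·543 + 111
543 = 4·111 + 99
111 = 1·99 + 12
99 = 8·12 + 3
12 = 4·3 + 0
gcd(916581, 4978689) = 3.
Back-substituting:
3 = 99 − 8·12
3 = −8·111 + 9·99
3 = 9·543 − 44·111
3 = −44·20745 + 1681·543
3 = 1681·125013 − 10130·20745
3 = −10130·395784 + 32071·125013
3 = 32071·916581 − 74272·395784
3 = −74272·4978689 + 403431·916581
So 3 = (-74272)·4978689 + (403431)·916581.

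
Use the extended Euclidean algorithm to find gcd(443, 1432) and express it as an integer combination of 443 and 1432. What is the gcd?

1

Euclidean algorithm:
1432 = 3·443 + 103
443 = 4·103 + 31
103 = 3·31 + 10
31 = 3·10 + 1
10 = 10·1 + 0
gcd(443, 1432) = 1.
Express as a combination:
1 = 31 − 3·10
1 = −3·103 + 10·31
1 = 10·443 − 43·103
1 = −43·1432 + 139·443
So 1 = (-43)·1432 + (139)·443.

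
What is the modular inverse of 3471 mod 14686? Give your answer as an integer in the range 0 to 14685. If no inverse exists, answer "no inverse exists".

10163

gcd(14686, 3471) by repeated division:
14686 = 4·3471 + 802
3471 = 4·802 + 263
802 = 3·263 + 13
263 = 20·13 + 3
13 = 4·3 + 1
3 = 3·1 + 0
The gcd is 1. Working backward:
1 = 13 − 4·3
1 = −4·263 + 81·13
1 = 81·802 − 247·263
1 = −247·3471 + 1069·802
1 = 1069·14686 − 4523·3471
Thus 3471·(-4523) ≡ 1 (mod 14686); reducing, -4523 mod 14686 = 10163.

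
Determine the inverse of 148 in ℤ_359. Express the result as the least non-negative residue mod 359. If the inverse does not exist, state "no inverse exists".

Apply the Euclidean algorithm to 359 and 148:
359 = 2·148 + 63
148 = 2·63 + 22
63 = 2·22 + 19
22 = 1·19 + 3
19 = 6·3 + 1
3 = 3·1 + 0
Since gcd(148, 359) = 1, back-substitute to write 1 as a combination:
1 = 19 − 6·3
1 = −6·22 + 7·19
1 = 7·63 − 20·22
1 = −20·148 + 47·63
1 = 47·359 − 114·148
Hence 148⁻¹ ≡ -114 ≡ 245 (mod 359).

245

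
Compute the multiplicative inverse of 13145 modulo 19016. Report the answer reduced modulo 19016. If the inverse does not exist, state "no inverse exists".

881

Run Euclid on (19016, 13145):
19016 = 1*13145 + 5871
13145 = 2*5871 + 1403
5871 = 4*1403 + 259
1403 = 5*259 + 108
259 = 2*108 + 43
108 = 2*43 + 22
43 = 1*22 + 21
22 = 1*21 + 1
21 = 21*1 + 0
Since gcd(13145, 19016) = 1, back-substitute to write 1 as a combination:
1 = 22 − 21
1 = −43 + 2·22
1 = 2·108 − 5·43
1 = −5·259 + 12·108
1 = 12·1403 − 65·259
1 = −65·5871 + 272·1403
1 = 272·13145 − 609·5871
1 = −609·19016 + 881·13145
So 13145·881 ≡ 1 (mod 19016).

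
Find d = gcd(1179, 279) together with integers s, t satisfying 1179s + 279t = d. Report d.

Repeated division:
1179 = 4×279 + 63
279 = 4×63 + 27
63 = 2×27 + 9
27 = 3×9 + 0
gcd(1179, 279) = 9.
Working backward:
9 = 63 − 2·27
9 = −2·279 + 9·63
9 = 9·1179 − 38·279
So 9 = (9)·1179 + (-38)·279.

9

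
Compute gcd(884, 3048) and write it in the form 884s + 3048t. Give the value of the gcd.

Euclidean algorithm:
3048 = 3*884 + 396
884 = 2*396 + 92
396 = 4*92 + 28
92 = 3*28 + 8
28 = 3*8 + 4
8 = 2*4 + 0
gcd(884, 3048) = 4.
Working backward:
4 = 28 − 3·8
4 = −3·92 + 10·28
4 = 10·396 − 43·92
4 = −43·884 + 96·396
4 = 96·3048 − 331·884
So 4 = (96)·3048 + (-331)·884.

4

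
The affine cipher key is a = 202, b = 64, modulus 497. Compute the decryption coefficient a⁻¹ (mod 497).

gcd(497, 202) by repeated division:
497 = 2·202 + 93
202 = 2·93 + 16
93 = 5·16 + 13
16 = 1·13 + 3
13 = 4·3 + 1
3 = 3·1 + 0
The gcd is 1. Working backward:
1 = 13 − 4·3
1 = −4·16 + 5·13
1 = 5·93 − 29·16
1 = −29·202 + 63·93
1 = 63·497 − 155·202
So 202·(-155) ≡ 1 (mod 497), and -155 ≡ 342 (mod 497).

342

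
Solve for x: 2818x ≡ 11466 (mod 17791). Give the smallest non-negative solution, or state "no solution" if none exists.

16343

First find gcd(2818, 17791):
17791 = 6×2818 + 883
2818 = 3×883 + 169
883 = 5×169 + 38
169 = 4×38 + 17
38 = 2×17 + 4
17 = 4×4 + 1
4 = 4×1 + 0
gcd = 1, so a unique solution mod 17791 exists.
Back-substitute for the Bézout coefficients:
1 = 17 − 4·4
1 = −4·38 + 9·17
1 = 9·169 − 40·38
1 = −40·883 + 209·169
1 = 209·2818 − 667·883
1 = −667·17791 + 4211·2818
So 2818·(4211) ≡ 1 (mod 17791), giving 2818⁻¹ ≡ 4211.
x ≡ 2818⁻¹·11466 ≡ 4211·11466 ≡ 16343 (mod 17791).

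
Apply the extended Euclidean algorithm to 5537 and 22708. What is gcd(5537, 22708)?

Apply Euclid's algorithm to 22708 and 5537:
22708 = 4×5537 + 560
5537 = 9×560 + 497
560 = 1×497 + 63
497 = 7×63 + 56
63 = 1×56 + 7
56 = 8×7 + 0
gcd(5537, 22708) = 7.
Working backward:
7 = 63 − 56
7 = −497 + 8·63
7 = 8·560 − 9·497
7 = −9·5537 + 89·560
7 = 89·22708 − 365·5537
So 7 = (89)·22708 + (-365)·5537.

7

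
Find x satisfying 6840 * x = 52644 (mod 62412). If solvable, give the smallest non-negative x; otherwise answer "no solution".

First find gcd(6840, 62412):
62412 = 9×6840 + 852
6840 = 8×852 + 24
852 = 35×24 + 12
24 = 2×12 + 0
gcd = 12 and 12 | 52644, so solutions exist. Divide through by 12: 570x ≡ 4387 (mod 5201).
Now find 570⁻¹ mod 5201:
5201 = 9*570 + 71
570 = 8*71 + 2
71 = 35*2 + 1
2 = 2*1 + 0
Back-substitute:
1 = 71 − 35·2
1 = −35·570 + 281·71
1 = 281·5201 − 2564·570
So 570·(-2564) ≡ 1 (mod 5201), i.e. 570⁻¹ ≡ 2637.
Then x ≡ 2637·4387 ≡ 1495 (mod 5201); the smallest non-negative solution is x = 1495.

1495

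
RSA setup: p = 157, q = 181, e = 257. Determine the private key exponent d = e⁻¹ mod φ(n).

2513

φ(n) = (p−1)(q−1) = 156·180 = 28080.
Need d with 257·d ≡ 1 (mod 28080). Apply the extended Euclidean algorithm:
28080 = 109×257 + 67
257 = 3×67 + 56
67 = 1×56 + 11
56 = 5×11 + 1
11 = 11×1 + 0
Back-substitute:
1 = 56 − 5·11
1 = −5·67 + 6·56
1 = 6·257 − 23·67
1 = −23·28080 + 2513·257
So 257·2513 ≡ 1 (mod 28080), hence d = 2513.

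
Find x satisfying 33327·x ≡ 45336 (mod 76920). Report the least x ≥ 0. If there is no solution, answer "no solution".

First find gcd(33327, 76920):
76920 = 2×33327 + 10266
33327 = 3×10266 + 2529
10266 = 4×2529 + 150
2529 = 16×150 + 129
150 = 1×129 + 21
129 = 6×21 + 3
21 = 7×3 + 0
gcd = 3 and 3 | 45336, so solutions exist. Divide through by 3: 11109x ≡ 15112 (mod 25640).
Now find 11109⁻¹ mod 25640:
25640 = 2×11109 + 3422
11109 = 3×3422 + 843
3422 = 4×843 + 50
843 = 16×50 + 43
50 = 1×43 + 7
43 = 6×7 + 1
7 = 7×1 + 0
Back-substitute:
1 = 43 − 6·7
1 = −6·50 + 7·43
1 = 7·843 − 118·50
1 = −118·3422 + 479·843
1 = 479·11109 − 1555·3422
1 = −1555·25640 + 3589·11109
So 11109⁻¹ ≡ 3589 (mod 25640).
Then x ≡ 3589·15112 ≡ 8368 (mod 25640); the smallest non-negative solution is x = 8368.

8368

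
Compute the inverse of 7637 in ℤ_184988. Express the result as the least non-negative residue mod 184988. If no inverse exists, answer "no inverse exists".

149405

gcd(184988, 7637) by repeated division:
184988 = 24·7637 + 1700
7637 = 4·1700 + 837
1700 = 2·837 + 26
837 = 32·26 + 5
26 = 5·5 + 1
5 = 5·1 + 0
The gcd is 1. Working backward:
1 = 26 − 5·5
1 = −5·837 + 161·26
1 = 161·1700 − 327·837
1 = −327·7637 + 1469·1700
1 = 1469·184988 − 35583·7637
So 7637·(-35583) ≡ 1 (mod 184988), and -35583 ≡ 149405 (mod 184988).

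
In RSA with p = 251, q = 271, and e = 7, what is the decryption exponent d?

φ(n) = (p−1)(q−1) = 250·270 = 67500.
Need d with 7·d ≡ 1 (mod 67500). Apply the extended Euclidean algorithm:
67500 = 9642·7 + 6
7 = 1·6 + 1
6 = 6·1 + 0
Back-substitute:
1 = 7 − 6
1 = −67500 + 9643·7
So 7·9643 ≡ 1 (mod 67500), hence d = 9643.

9643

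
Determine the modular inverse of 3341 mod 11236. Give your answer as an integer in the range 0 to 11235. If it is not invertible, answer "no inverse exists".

2677

Apply the Euclidean algorithm to 11236 and 3341:
11236 = 3*3341 + 1213
3341 = 2*1213 + 915
1213 = 1*915 + 298
915 = 3*298 + 21
298 = 14*21 + 4
21 = 5*4 + 1
4 = 4*1 + 0
Since gcd(3341, 11236) = 1, back-substitute to write 1 as a combination:
1 = 21 − 5·4
1 = −5·298 + 71·21
1 = 71·915 − 218·298
1 = −218·1213 + 289·915
1 = 289·3341 − 796·1213
1 = −796·11236 + 2677·3341
So 3341·2677 ≡ 1 (mod 11236).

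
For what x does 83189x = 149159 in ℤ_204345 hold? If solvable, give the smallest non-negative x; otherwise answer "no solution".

22861

First find gcd(83189, 204345):
204345 = 2*83189 + 37967
83189 = 2*37967 + 7255
37967 = 5*7255 + 1692
7255 = 4*1692 + 487
1692 = 3*487 + 231
487 = 2*231 + 25
231 = 9*25 + 6
25 = 4*6 + 1
6 = 6*1 + 0
gcd = 1, so a unique solution mod 204345 exists.
Back-substitute for the Bézout coefficients:
1 = 25 − 4·6
1 = −4·231 + 37·25
1 = 37·487 − 78·231
1 = −78·1692 + 271·487
1 = 271·7255 − 1162·1692
1 = −1162·37967 + 6081·7255
1 = 6081·83189 − 13324·37967
1 = −13324·204345 + 32729·83189
So 83189·(32729) ≡ 1 (mod 204345), giving 83189⁻¹ ≡ 32729.
x ≡ 83189⁻¹·149159 ≡ 32729·149159 ≡ 22861 (mod 204345).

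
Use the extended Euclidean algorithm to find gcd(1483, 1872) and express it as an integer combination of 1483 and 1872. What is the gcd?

1

Repeated division:
1872 = 1×1483 + 389
1483 = 3×389 + 316
389 = 1×316 + 73
316 = 4×73 + 24
73 = 3×24 + 1
24 = 24×1 + 0
gcd(1483, 1872) = 1.
Express as a combination:
1 = 73 − 3·24
1 = −3·316 + 13·73
1 = 13·389 − 16·316
1 = −16·1483 + 61·389
1 = 61·1872 − 77·1483
So 1 = (61)·1872 + (-77)·1483.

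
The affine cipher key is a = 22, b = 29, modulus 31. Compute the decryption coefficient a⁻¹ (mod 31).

24

gcd(31, 22) by repeated division:
31 = 1×22 + 9
22 = 2×9 + 4
9 = 2×4 + 1
4 = 4×1 + 0
Since gcd(22, 31) = 1, back-substitute to write 1 as a combination:
1 = 9 − 2·4
1 = −2·22 + 5·9
1 = 5·31 − 7·22
Thus 22·(-7) ≡ 1 (mod 31); reducing, -7 mod 31 = 24.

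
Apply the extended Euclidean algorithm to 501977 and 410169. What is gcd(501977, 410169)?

Euclidean algorithm:
501977 = 1×410169 + 91808
410169 = 4×91808 + 42937
91808 = 2×42937 + 5934
42937 = 7×5934 + 1399
5934 = 4×1399 + 338
1399 = 4×338 + 47
338 = 7×47 + 9
47 = 5×9 + 2
9 = 4×2 + 1
2 = 2×1 + 0
gcd(501977, 410169) = 1.
Back-substituting:
1 = 9 − 4·2
1 = −4·47 + 21·9
1 = 21·338 − 151·47
1 = −151·1399 + 625·338
1 = 625·5934 − 2651·1399
1 = −2651·42937 + 19182·5934
1 = 19182·91808 − 41015·42937
1 = −41015·410169 + 183242·91808
1 = 183242·501977 − 224257·410169
So 1 = (183242)·501977 + (-224257)·410169.

1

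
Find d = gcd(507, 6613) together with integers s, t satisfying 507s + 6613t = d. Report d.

1

Euclidean algorithm:
6613 = 13×507 + 22
507 = 23×22 + 1
22 = 22×1 + 0
gcd(507, 6613) = 1.
Express as a combination:
1 = 507 − 23·22
1 = −23·6613 + 300·507
So 1 = (-23)·6613 + (300)·507.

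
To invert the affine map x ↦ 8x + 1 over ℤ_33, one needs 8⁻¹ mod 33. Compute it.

Apply the Euclidean algorithm to 33 and 8:
33 = 4×8 + 1
8 = 8×1 + 0
gcd = 1, so the inverse exists. Back-substitute:
1 = 33 − 4·8
Thus 8·(-4) ≡ 1 (mod 33); reducing, -4 mod 33 = 29.

29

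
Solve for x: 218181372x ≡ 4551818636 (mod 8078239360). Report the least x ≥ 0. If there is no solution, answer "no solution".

First find gcd(218181372, 8078239360):
8078239360 = 37*218181372 + 5528596
218181372 = 39*5528596 + 2566128
5528596 = 2*2566128 + 396340
2566128 = 6*396340 + 188088
396340 = 2*188088 + 20164
188088 = 9*20164 + 6612
20164 = 3*6612 + 328
6612 = 20*328 + 52
328 = 6*52 + 16
52 = 3*16 + 4
16 = 4*4 + 0
gcd = 4 and 4 | 4551818636, so solutions exist. Divide through by 4: 54545343x ≡ 1137954659 (mod 2019559840).
Now find 54545343⁻¹ mod 2019559840:
2019559840 = 37·54545343 + 1382149
54545343 = 39·1382149 + 641532
1382149 = 2·641532 + 99085
641532 = 6·99085 + 47022
99085 = 2·47022 + 5041
47022 = 9·5041 + 1653
5041 = 3·1653 + 82
1653 = 20·82 + 13
82 = 6·13 + 4
13 = 3·4 + 1
4 = 4·1 + 0
Back-substitute:
1 = 13 − 3·4
1 = −3·82 + 19·13
1 = 19·1653 − 383·82
1 = −383·5041 + 1168·1653
1 = 1168·47022 − 10895·5041
1 = −10895·99085 + 22958·47022
1 = 22958·641532 − 148643·99085
1 = −148643·1382149 + 320244·641532
1 = 320244·54545343 − 12638159·1382149
1 = −12638159·2019559840 + 467932127·54545343
So 54545343⁻¹ ≡ 467932127 (mod 2019559840).
Then x ≡ 467932127·1137954659 ≡ 1290774813 (mod 2019559840); the smallest non-negative solution is x = 1290774813.

1290774813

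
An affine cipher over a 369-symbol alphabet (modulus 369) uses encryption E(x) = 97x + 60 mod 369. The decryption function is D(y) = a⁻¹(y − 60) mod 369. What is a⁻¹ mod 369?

Extended Euclidean algorithm:
369 = 3×97 + 78
97 = 1×78 + 19
78 = 4×19 + 2
19 = 9×2 + 1
2 = 2×1 + 0
gcd = 1, so the inverse exists. Back-substitute:
1 = 19 − 9·2
1 = −9·78 + 37·19
1 = 37·97 − 46·78
1 = −46·369 + 175·97
So 97·175 ≡ 1 (mod 369).

175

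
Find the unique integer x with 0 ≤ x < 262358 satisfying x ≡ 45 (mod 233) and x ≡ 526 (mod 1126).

101866

Write x = 45 + 233·k. Then 233·k ≡ 526 − 45 ≡ 481 (mod 1126).
Need 233⁻¹ mod 1126. Extended Euclid on (1126, 233):
1126 = 4×233 + 194
233 = 1×194 + 39
194 = 4×39 + 38
39 = 1×38 + 1
38 = 38×1 + 0
Back-substitute:
1 = 39 − 38
1 = −194 + 5·39
1 = 5·233 − 6·194
1 = −6·1126 + 29·233
233⁻¹ ≡ 29 (mod 1126), so k ≡ 29·481 ≡ 437 (mod 1126).
x = 45 + 233·437 = 101866.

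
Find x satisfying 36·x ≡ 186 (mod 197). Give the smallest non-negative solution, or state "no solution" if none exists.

38

First find gcd(36, 197):
197 = 5·36 + 17
36 = 2·17 + 2
17 = 8·2 + 1
2 = 2·1 + 0
gcd = 1, so a unique solution mod 197 exists.
Back-substitute for the Bézout coefficients:
1 = 17 − 8·2
1 = −8·36 + 17·17
1 = 17·197 − 93·36
So 36·(-93) ≡ 1 (mod 197), giving 36⁻¹ ≡ 104.
x ≡ 36⁻¹·186 ≡ 104·186 ≡ 38 (mod 197).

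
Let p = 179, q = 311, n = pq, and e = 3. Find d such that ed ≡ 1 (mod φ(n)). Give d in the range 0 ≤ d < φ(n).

φ(n) = (p−1)(q−1) = 178·310 = 55180.
Need d with 3·d ≡ 1 (mod 55180). Apply the extended Euclidean algorithm:
55180 = 18393·3 + 1
3 = 3·1 + 0
Back-substitute:
1 = 55180 − 18393·3
So 3·(-18393) ≡ 1 (mod 55180), hence d ≡ -18393 ≡ 36787 (mod 55180).

36787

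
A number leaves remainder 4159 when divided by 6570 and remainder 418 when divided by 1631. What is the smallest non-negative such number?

Write x = 4159 + 6570·k. Then 6570·k ≡ 418 − 4159 ≡ 1152 (mod 1631).
Need 6570⁻¹ mod 1631. Extended Euclid on (1631, 46):
1631 = 35·46 + 21
46 = 2·21 + 4
21 = 5·4 + 1
4 = 4·1 + 0
Back-substitute:
1 = 21 − 5·4
1 = −5·46 + 11·21
1 = 11·1631 − 390·46
6570⁻¹ ≡ 1241 (mod 1631), so k ≡ 1241·1152 ≡ 876 (mod 1631).
x = 4159 + 6570·876 = 5759479.

5759479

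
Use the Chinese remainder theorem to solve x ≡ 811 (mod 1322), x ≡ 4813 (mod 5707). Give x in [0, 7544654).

Write x = 811 + 1322·k. Then 1322·k ≡ 4813 − 811 ≡ 4002 (mod 5707).
Need 1322⁻¹ mod 5707. Extended Euclid on (5707, 1322):
5707 = 4×1322 + 419
1322 = 3×419 + 65
419 = 6×65 + 29
65 = 2×29 + 7
29 = 4×7 + 1
7 = 7×1 + 0
Back-substitute:
1 = 29 − 4·7
1 = −4·65 + 9·29
1 = 9·419 − 58·65
1 = −58·1322 + 183·419
1 = 183·5707 − 790·1322
1322⁻¹ ≡ 4917 (mod 5707), so k ≡ 4917·4002 ≡ 98 (mod 5707).
x = 811 + 1322·98 = 130367.

130367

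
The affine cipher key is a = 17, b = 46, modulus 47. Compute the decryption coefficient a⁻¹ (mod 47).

36

gcd(47, 17) by repeated division:
47 = 2·17 + 13
17 = 1·13 + 4
13 = 3·4 + 1
4 = 4·1 + 0
Since gcd(17, 47) = 1, back-substitute to write 1 as a combination:
1 = 13 − 3·4
1 = −3·17 + 4·13
1 = 4·47 − 11·17
Thus 17·(-11) ≡ 1 (mod 47); reducing, -11 mod 47 = 36.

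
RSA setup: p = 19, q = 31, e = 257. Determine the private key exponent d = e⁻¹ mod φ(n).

φ(n) = (p−1)(q−1) = 18·30 = 540.
Need d with 257·d ≡ 1 (mod 540). Apply the extended Euclidean algorithm:
540 = 2·257 + 26
257 = 9·26 + 23
26 = 1·23 + 3
23 = 7·3 + 2
3 = 1·2 + 1
2 = 2·1 + 0
Back-substitute:
1 = 3 − 2
1 = −23 + 8·3
1 = 8·26 − 9·23
1 = −9·257 + 89·26
1 = 89·540 − 187·257
So 257·(-187) ≡ 1 (mod 540), hence d ≡ -187 ≡ 353 (mod 540).

353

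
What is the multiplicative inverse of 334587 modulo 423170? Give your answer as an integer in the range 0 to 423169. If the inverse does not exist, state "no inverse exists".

no inverse exists

Euclidean algorithm on 423170, 334587:
423170 = 1*334587 + 88583
334587 = 3*88583 + 68838
88583 = 1*68838 + 19745
68838 = 3*19745 + 9603
19745 = 2*9603 + 539
9603 = 17*539 + 440
539 = 1*440 + 99
440 = 4*99 + 44
99 = 2*44 + 11
44 = 4*11 + 0
gcd(334587, 423170) = 11 ≠ 1, so 334587 has no multiplicative inverse modulo 423170.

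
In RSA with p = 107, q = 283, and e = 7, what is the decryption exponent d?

φ(n) = (p−1)(q−1) = 106·282 = 29892.
Need d with 7·d ≡ 1 (mod 29892). Apply the extended Euclidean algorithm:
29892 = 4270·7 + 2
7 = 3·2 + 1
2 = 2·1 + 0
Back-substitute:
1 = 7 − 3·2
1 = −3·29892 + 12811·7
So 7·12811 ≡ 1 (mod 29892), hence d = 12811.

12811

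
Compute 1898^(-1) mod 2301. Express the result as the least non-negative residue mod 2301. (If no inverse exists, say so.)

no inverse exists

Compute gcd(1898, 2301):
2301 = 1×1898 + 403
1898 = 4×403 + 286
403 = 1×286 + 117
286 = 2×117 + 52
117 = 2×52 + 13
52 = 4×13 + 0
The gcd is 13, not 1, hence no inverse exists.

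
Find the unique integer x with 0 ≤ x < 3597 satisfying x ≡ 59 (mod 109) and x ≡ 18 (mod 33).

Write x = 59 + 109·k. Then 109·k ≡ 18 − 59 ≡ 25 (mod 33).
Need 109⁻¹ mod 33. Extended Euclid on (33, 10):
33 = 3·10 + 3
10 = 3·3 + 1
3 = 3·1 + 0
Back-substitute:
1 = 10 − 3·3
1 = −3·33 + 10·10
109⁻¹ ≡ 10 (mod 33), so k ≡ 10·25 ≡ 19 (mod 33).
x = 59 + 109·19 = 2130.

2130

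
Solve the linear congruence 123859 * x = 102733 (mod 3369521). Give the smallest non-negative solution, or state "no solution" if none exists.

First find gcd(123859, 3369521):
3369521 = 27·123859 + 25328
123859 = 4·25328 + 22547
25328 = 1·22547 + 2781
22547 = 8·2781 + 299
2781 = 9·299 + 90
299 = 3·90 + 29
90 = 3·29 + 3
29 = 9·3 + 2
3 = 1·2 + 1
2 = 2·1 + 0
gcd = 1, so a unique solution mod 3369521 exists.
Back-substitute for the Bézout coefficients:
1 = 3 − 2
1 = −29 + 10·3
1 = 10·90 − 31·29
1 = −31·299 + 103·90
1 = 103·2781 − 958·299
1 = −958·22547 + 7767·2781
1 = 7767·25328 − 8725·22547
1 = −8725·123859 + 42667·25328
1 = 42667·3369521 − 1160734·123859
So 123859·(-1160734) ≡ 1 (mod 3369521), giving 123859⁻¹ ≡ 2208787.
x ≡ 123859⁻¹·102733 ≡ 2208787·102733 ≡ 1662168 (mod 3369521).

1662168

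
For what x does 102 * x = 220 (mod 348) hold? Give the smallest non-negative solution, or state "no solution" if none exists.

no solution

gcd(102, 348):
348 = 3×102 + 42
102 = 2×42 + 18
42 = 2×18 + 6
18 = 3×6 + 0
gcd = 6, but 6 ∤ 220, so the congruence has no solution.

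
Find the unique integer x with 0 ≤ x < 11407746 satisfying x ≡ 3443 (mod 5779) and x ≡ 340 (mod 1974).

2043430

Write x = 3443 + 5779·k. Then 5779·k ≡ 340 − 3443 ≡ 845 (mod 1974).
Need 5779⁻¹ mod 1974. Extended Euclid on (1974, 1831):
1974 = 1*1831 + 143
1831 = 12*143 + 115
143 = 1*115 + 28
115 = 4*28 + 3
28 = 9*3 + 1
3 = 3*1 + 0
Back-substitute:
1 = 28 − 9·3
1 = −9·115 + 37·28
1 = 37·143 − 46·115
1 = −46·1831 + 589·143
1 = 589·1974 − 635·1831
5779⁻¹ ≡ 1339 (mod 1974), so k ≡ 1339·845 ≡ 353 (mod 1974).
x = 3443 + 5779·353 = 2043430.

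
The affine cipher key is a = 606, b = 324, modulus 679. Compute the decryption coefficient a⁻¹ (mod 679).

Extended Euclidean algorithm:
679 = 1·606 + 73
606 = 8·73 + 22
73 = 3·22 + 7
22 = 3·7 + 1
7 = 7·1 + 0
Since gcd(606, 679) = 1, back-substitute to write 1 as a combination:
1 = 22 − 3·7
1 = −3·73 + 10·22
1 = 10·606 − 83·73
1 = −83·679 + 93·606
So 606·93 ≡ 1 (mod 679).

93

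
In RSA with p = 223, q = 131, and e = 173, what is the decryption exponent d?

11177

φ(n) = (p−1)(q−1) = 222·130 = 28860.
Need d with 173·d ≡ 1 (mod 28860). Apply the extended Euclidean algorithm:
28860 = 166*173 + 142
173 = 1*142 + 31
142 = 4*31 + 18
31 = 1*18 + 13
18 = 1*13 + 5
13 = 2*5 + 3
5 = 1*3 + 2
3 = 1*2 + 1
2 = 2*1 + 0
Back-substitute:
1 = 3 − 2
1 = −5 + 2·3
1 = 2·13 − 5·5
1 = −5·18 + 7·13
1 = 7·31 − 12·18
1 = −12·142 + 55·31
1 = 55·173 − 67·142
1 = −67·28860 + 11177·173
So 173·11177 ≡ 1 (mod 28860), hence d = 11177.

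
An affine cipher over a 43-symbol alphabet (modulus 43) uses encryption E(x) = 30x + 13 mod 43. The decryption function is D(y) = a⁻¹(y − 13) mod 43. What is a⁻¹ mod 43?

Apply the Euclidean algorithm to 43 and 30:
43 = 1·30 + 13
30 = 2·13 + 4
13 = 3·4 + 1
4 = 4·1 + 0
Since gcd(30, 43) = 1, back-substitute to write 1 as a combination:
1 = 13 − 3·4
1 = −3·30 + 7·13
1 = 7·43 − 10·30
So 30·(-10) ≡ 1 (mod 43), and -10 ≡ 33 (mod 43).

33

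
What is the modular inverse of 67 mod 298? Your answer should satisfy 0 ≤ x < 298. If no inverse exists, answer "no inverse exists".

129

Apply the Euclidean algorithm to 298 and 67:
298 = 4*67 + 30
67 = 2*30 + 7
30 = 4*7 + 2
7 = 3*2 + 1
2 = 2*1 + 0
Since gcd(67, 298) = 1, back-substitute to write 1 as a combination:
1 = 7 − 3·2
1 = −3·30 + 13·7
1 = 13·67 − 29·30
1 = −29·298 + 129·67
So 67·129 ≡ 1 (mod 298).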